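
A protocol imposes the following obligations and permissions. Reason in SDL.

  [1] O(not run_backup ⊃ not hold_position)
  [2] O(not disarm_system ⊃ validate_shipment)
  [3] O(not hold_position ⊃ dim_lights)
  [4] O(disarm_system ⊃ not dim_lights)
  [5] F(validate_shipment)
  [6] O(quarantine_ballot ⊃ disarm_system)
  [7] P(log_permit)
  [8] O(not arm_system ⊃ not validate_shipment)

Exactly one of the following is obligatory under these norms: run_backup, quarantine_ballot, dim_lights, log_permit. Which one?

run_backup

Premise 5 is F(validate_shipment), i.e. O(not validate_shipment).
The contrapositive of premise 2 (O(not disarm_system ⊃ validate_shipment)) is O(not validate_shipment ⊃ disarm_system), and O(not validate_shipment) is already established, so O(disarm_system).
Applying K to premise 4 (O(disarm_system ⊃ not dim_lights)) and O(disarm_system) yields O(not dim_lights).
Premise 3, O(not hold_position ⊃ dim_lights), contraposes to O(not dim_lights ⊃ hold_position); with O(not dim_lights) we get O(hold_position).
The contrapositive of premise 1 (O(not run_backup ⊃ not hold_position)) is O(hold_position ⊃ run_backup), and O(hold_position) is already established, so O(run_backup).
So O(run_backup) holds — run_backup is obligatory. None of the other listed options is made obligatory by any chain of premises.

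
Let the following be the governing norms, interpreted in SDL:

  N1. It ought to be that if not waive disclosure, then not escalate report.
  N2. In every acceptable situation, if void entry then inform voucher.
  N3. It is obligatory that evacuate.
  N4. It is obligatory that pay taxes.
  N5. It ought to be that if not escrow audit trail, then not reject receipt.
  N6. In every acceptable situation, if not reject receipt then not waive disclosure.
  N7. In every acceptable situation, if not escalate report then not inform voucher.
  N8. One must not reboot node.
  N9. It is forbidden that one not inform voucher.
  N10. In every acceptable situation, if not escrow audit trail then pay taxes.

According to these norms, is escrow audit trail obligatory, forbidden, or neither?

Obligatory

Premise 9 is F(¬inform_voucher), i.e. O(inform_voucher).
Premise 7, O(¬escalate_report → ¬inform_voucher), contraposes to O(inform_voucher → escalate_report); with O(inform_voucher) we get O(escalate_report).
Premise 1 is O(¬waive_disclosure → ¬escalate_report); contrapositively O(escalate_report → waive_disclosure). Since O(escalate_report) holds, K gives O(waive_disclosure).
Premise 6 is O(¬reject_receipt → ¬waive_disclosure); contrapositively O(waive_disclosure → reject_receipt). Since O(waive_disclosure) holds, K gives O(reject_receipt).
Premise 5, O(¬escrow_audit_trail → ¬reject_receipt), contraposes to O(reject_receipt → escrow_audit_trail); with O(reject_receipt) we get O(escrow_audit_trail).
Premises 2, 3, 4, 8, 10 do not contribute to this derivation.
Hence escrow_audit_trail is obligatory.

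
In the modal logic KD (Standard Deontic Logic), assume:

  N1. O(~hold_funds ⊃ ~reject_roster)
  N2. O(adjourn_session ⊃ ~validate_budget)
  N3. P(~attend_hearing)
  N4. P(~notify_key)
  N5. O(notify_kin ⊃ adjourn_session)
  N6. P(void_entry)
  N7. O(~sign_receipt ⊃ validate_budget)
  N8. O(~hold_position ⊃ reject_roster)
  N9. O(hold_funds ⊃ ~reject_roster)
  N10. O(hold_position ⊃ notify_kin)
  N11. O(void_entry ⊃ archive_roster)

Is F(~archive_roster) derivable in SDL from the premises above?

Premise 11 is O(void_entry ⊃ archive_roster), but O(void_entry) is not derivable from the premises (the permission P(void_entry) asserts only ~O(~void_entry), not O(void_entry)), so it does not yield O(archive_roster).
No other premise forces O(archive_roster). An ideal world satisfying every premise can still have ~archive_roster true, so F(~archive_roster) is not derivable.

No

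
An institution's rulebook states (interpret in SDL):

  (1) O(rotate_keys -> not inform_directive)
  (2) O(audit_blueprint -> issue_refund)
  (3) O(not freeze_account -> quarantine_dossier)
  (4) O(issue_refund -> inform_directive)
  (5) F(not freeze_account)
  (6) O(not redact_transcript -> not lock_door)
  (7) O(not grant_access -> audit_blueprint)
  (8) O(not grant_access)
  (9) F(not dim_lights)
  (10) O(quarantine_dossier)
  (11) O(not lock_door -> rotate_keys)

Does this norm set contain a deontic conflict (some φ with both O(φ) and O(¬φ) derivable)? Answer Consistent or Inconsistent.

Premise 3 is O(not freeze_account -> quarantine_dossier); even if O(quarantine_dossier) held, inferring O(not freeze_account) would be affirming the consequent — invalid.
So O(not freeze_account) is not derivable, and the apparent clash with O(freeze_account) does not arise.
A world satisfying every obligation exists (e.g. audit_blueprint=true, dim_lights=true, freeze_account=true, grant_access=false, inform_directive=true, issue_refund=true, lock_door=true, quarantine_dossier=true, redact_transcript=true, rotate_keys=false); no atom is both obligatory and forbidden, so the set is consistent.

Consistent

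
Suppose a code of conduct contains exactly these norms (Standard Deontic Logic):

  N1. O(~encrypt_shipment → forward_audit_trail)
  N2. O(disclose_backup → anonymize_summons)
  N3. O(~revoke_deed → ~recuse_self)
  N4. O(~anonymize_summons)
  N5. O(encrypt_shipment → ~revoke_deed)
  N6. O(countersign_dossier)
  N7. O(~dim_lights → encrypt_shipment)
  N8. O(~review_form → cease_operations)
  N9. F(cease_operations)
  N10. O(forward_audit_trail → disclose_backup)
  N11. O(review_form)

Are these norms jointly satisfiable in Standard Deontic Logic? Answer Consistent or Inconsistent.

Premise 8 is O(~review_form → cease_operations), but O(~review_form) is not derivable from the premises, so it does not yield O(cease_operations).
So O(cease_operations) is not derivable, and the apparent clash with O(~cease_operations) does not arise.
A world satisfying every obligation exists (e.g. anonymize_summons=false, cease_operations=false, countersign_dossier=true, dim_lights=false, disclose_backup=false, encrypt_shipment=true, forward_audit_trail=false, recuse_self=false, review_form=true, revoke_deed=false); no atom is both obligatory and forbidden, so the set is consistent.

Consistent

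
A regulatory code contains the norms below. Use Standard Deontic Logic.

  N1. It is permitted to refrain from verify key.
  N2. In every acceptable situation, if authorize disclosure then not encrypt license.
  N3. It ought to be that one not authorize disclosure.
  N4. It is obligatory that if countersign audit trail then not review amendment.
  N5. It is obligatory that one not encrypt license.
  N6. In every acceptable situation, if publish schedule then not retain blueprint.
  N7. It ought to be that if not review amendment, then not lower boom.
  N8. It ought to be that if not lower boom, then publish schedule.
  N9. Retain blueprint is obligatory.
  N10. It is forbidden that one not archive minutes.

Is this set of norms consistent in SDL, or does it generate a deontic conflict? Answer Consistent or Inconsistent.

Consistent

Premise 2 is O(authorize_disclosure → ¬encrypt_license); even if O(¬encrypt_license) held, inferring O(authorize_disclosure) would be affirming the consequent — invalid.
So O(authorize_disclosure) is not derivable, and the apparent clash with O(¬authorize_disclosure) does not arise.
A world satisfying every obligation exists (e.g. archive_minutes=true, authorize_disclosure=false, countersign_audit_trail=false, encrypt_license=false, lower_boom=true, publish_schedule=false, retain_blueprint=true, review_amendment=true, verify_key=false); no atom is both obligatory and forbidden, so the set is consistent.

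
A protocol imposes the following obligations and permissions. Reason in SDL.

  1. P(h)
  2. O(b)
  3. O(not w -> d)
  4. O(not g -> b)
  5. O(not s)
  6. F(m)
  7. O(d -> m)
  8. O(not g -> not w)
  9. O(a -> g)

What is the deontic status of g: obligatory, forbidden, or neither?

Obligatory

Premise 6 is F(m), i.e. O(not m).
The contrapositive of premise 7 (O(d -> m)) is O(not m -> not d), and O(not m) is already established, so O(not d).
The contrapositive of premise 3 (O(not w -> d)) is O(not d -> w), and O(not d) is already established, so O(w).
Premise 8 is O(not g -> not w); contrapositively O(w -> g). Since O(w) holds, K gives O(g).
Premises 1, 2, 4, 5, 9 do not contribute to this derivation.
Hence g is obligatory.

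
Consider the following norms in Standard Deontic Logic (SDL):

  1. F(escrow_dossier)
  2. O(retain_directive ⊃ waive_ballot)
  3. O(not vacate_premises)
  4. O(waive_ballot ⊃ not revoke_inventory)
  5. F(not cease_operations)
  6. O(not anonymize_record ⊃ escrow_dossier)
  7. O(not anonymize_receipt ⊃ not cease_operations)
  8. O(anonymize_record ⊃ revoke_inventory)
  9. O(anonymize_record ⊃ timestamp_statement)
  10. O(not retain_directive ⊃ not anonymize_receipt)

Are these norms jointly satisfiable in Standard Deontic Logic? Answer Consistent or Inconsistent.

Premise 5 is F(not cease_operations), i.e. O(cease_operations).
Premise 7 is O(not anonymize_receipt ⊃ not cease_operations); contrapositively O(cease_operations ⊃ anonymize_receipt). Since O(cease_operations) holds, K gives O(anonymize_receipt).
Premise 10, O(not retain_directive ⊃ not anonymize_receipt), contraposes to O(anonymize_receipt ⊃ retain_directive); with O(anonymize_receipt) we get O(retain_directive).
Applying K to premise 2 (O(retain_directive ⊃ waive_ballot)) and O(retain_directive) yields O(waive_ballot).
From O(waive_ballot) and premise 4, O(waive_ballot ⊃ not revoke_inventory), we obtain O(not revoke_inventory).
The contrapositive of premise 8 (O(anonymize_record ⊃ revoke_inventory)) is O(not revoke_inventory ⊃ not anonymize_record), and O(not revoke_inventory) is already established, so O(not anonymize_record).
Applying K to premise 6 (O(not anonymize_record ⊃ escrow_dossier)) and O(not anonymize_record) yields O(escrow_dossier).
However, F(escrow_dossier) at premise 1 amounts to O(not escrow_dossier).
We now have both O(escrow_dossier) and O(not escrow_dossier) — escrow_dossier is simultaneously obligatory and forbidden, violating the D-axiom.

Inconsistent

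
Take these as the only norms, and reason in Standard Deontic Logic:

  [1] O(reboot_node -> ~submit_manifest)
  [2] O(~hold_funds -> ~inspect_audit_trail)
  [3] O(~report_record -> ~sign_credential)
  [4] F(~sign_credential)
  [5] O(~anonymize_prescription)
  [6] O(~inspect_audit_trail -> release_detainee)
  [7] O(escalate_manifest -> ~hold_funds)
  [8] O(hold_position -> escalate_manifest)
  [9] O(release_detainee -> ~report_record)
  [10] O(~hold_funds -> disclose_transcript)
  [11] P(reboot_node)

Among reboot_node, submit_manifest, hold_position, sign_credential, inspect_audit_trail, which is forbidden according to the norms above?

hold_position

F(~sign_credential) at premise 4 means O(sign_credential).
Premise 3, O(~report_record -> ~sign_credential), contraposes to O(sign_credential -> report_record); with O(sign_credential) we get O(report_record).
Premise 9 is O(release_detainee -> ~report_record); contrapositively O(report_record -> ~release_detainee). Since O(report_record) holds, K gives O(~release_detainee).
The contrapositive of premise 6 (O(~inspect_audit_trail -> release_detainee)) is O(~release_detainee -> inspect_audit_trail), and O(~release_detainee) is already established, so O(inspect_audit_trail).
Premise 2 is O(~hold_funds -> ~inspect_audit_trail); contrapositively O(inspect_audit_trail -> hold_funds). Since O(inspect_audit_trail) holds, K gives O(hold_funds).
Premise 7, O(escalate_manifest -> ~hold_funds), contraposes to O(hold_funds -> ~escalate_manifest); with O(hold_funds) we get O(~escalate_manifest).
Premise 8, O(hold_position -> escalate_manifest), contraposes to O(~escalate_manifest -> ~hold_position); with O(~escalate_manifest) we get O(~hold_position).
So O(~hold_position) holds, i.e. hold_position is forbidden. None of the other listed options is forbidden under the premises.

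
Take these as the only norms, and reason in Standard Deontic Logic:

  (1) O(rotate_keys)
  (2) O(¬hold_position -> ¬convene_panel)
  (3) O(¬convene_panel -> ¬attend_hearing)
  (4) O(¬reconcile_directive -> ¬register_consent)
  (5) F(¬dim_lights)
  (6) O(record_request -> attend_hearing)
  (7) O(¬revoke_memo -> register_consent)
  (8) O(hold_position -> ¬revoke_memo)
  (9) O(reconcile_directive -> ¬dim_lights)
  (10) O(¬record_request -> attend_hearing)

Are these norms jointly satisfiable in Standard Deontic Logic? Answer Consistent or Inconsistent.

Inconsistent

By case analysis on ¬record_request: premise 10 gives O(¬record_request -> attend_hearing) and premise 6 gives O(record_request -> attend_hearing), so O(attend_hearing) either way.
Premise 3 is O(¬convene_panel -> ¬attend_hearing); contrapositively O(attend_hearing -> convene_panel). Since O(attend_hearing) holds, K gives O(convene_panel).
Premise 2 is O(¬hold_position -> ¬convene_panel); contrapositively O(convene_panel -> hold_position). Since O(convene_panel) holds, K gives O(hold_position).
Applying K to premise 8 (O(hold_position -> ¬revoke_memo)) and O(hold_position) yields O(¬revoke_memo).
Applying K to premise 7 (O(¬revoke_memo -> register_consent)) and O(¬revoke_memo) yields O(register_consent).
The contrapositive of premise 4 (O(¬reconcile_directive -> ¬register_consent)) is O(register_consent -> reconcile_directive), and O(register_consent) is already established, so O(reconcile_directive).
Applying K to premise 9 (O(reconcile_directive -> ¬dim_lights)) and O(reconcile_directive) yields O(¬dim_lights).
However, F(¬dim_lights) at premise 5 amounts to O(dim_lights).
We now have both O(¬dim_lights) and O(dim_lights) — dim_lights is simultaneously obligatory and forbidden, violating the D-axiom.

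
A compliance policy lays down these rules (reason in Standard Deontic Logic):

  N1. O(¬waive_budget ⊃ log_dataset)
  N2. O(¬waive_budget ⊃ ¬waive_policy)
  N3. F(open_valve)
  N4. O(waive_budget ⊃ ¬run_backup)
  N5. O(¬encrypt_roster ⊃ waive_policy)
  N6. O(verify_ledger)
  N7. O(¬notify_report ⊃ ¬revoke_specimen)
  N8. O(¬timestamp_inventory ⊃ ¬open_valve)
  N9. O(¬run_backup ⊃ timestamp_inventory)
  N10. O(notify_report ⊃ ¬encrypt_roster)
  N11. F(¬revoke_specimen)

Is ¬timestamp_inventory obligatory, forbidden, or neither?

Forbidden

F(¬revoke_specimen) at premise 11 means O(revoke_specimen).
Premise 7, O(¬notify_report ⊃ ¬revoke_specimen), contraposes to O(revoke_specimen ⊃ notify_report); with O(revoke_specimen) we get O(notify_report).
Applying K to premise 10 (O(notify_report ⊃ ¬encrypt_roster)) and O(notify_report) yields O(¬encrypt_roster).
Applying K to premise 5 (O(¬encrypt_roster ⊃ waive_policy)) and O(¬encrypt_roster) yields O(waive_policy).
Premise 2 is O(¬waive_budget ⊃ ¬waive_policy); contrapositively O(waive_policy ⊃ waive_budget). Since O(waive_policy) holds, K gives O(waive_budget).
Applying K to premise 4 (O(waive_budget ⊃ ¬run_backup)) and O(waive_budget) yields O(¬run_backup).
From O(¬run_backup) and premise 9, O(¬run_backup ⊃ timestamp_inventory), we obtain O(timestamp_inventory).
Premises 1, 3, 6, 8 do not contribute to this derivation.
Thus O(timestamp_inventory), which is F(¬timestamp_inventory): ¬timestamp_inventory is forbidden.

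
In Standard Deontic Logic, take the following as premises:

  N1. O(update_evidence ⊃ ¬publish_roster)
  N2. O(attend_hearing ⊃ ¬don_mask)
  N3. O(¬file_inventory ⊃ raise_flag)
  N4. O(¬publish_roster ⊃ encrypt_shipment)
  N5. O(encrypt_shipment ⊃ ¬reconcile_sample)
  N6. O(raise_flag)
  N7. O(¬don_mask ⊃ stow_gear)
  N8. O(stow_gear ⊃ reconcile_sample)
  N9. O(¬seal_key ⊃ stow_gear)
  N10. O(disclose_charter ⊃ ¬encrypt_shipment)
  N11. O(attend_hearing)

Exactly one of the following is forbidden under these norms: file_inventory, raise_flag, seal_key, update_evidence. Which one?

Premise 11 states O(attend_hearing) outright.
Applying K to premise 2 (O(attend_hearing ⊃ ¬don_mask)) and O(attend_hearing) yields O(¬don_mask).
With premise 7, O(¬don_mask ⊃ stow_gear), the K-axiom yields O(stow_gear).
From O(stow_gear) and premise 8, O(stow_gear ⊃ reconcile_sample), we obtain O(reconcile_sample).
The contrapositive of premise 5 (O(encrypt_shipment ⊃ ¬reconcile_sample)) is O(reconcile_sample ⊃ ¬encrypt_shipment), and O(reconcile_sample) is already established, so O(¬encrypt_shipment).
Premise 4, O(¬publish_roster ⊃ encrypt_shipment), contraposes to O(¬encrypt_shipment ⊃ publish_roster); with O(¬encrypt_shipment) we get O(publish_roster).
Premise 1, O(update_evidence ⊃ ¬publish_roster), contraposes to O(publish_roster ⊃ ¬update_evidence); with O(publish_roster) we get O(¬update_evidence).
So O(¬update_evidence) holds, i.e. update_evidence is forbidden. None of the other listed options is forbidden under the premises.

update_evidence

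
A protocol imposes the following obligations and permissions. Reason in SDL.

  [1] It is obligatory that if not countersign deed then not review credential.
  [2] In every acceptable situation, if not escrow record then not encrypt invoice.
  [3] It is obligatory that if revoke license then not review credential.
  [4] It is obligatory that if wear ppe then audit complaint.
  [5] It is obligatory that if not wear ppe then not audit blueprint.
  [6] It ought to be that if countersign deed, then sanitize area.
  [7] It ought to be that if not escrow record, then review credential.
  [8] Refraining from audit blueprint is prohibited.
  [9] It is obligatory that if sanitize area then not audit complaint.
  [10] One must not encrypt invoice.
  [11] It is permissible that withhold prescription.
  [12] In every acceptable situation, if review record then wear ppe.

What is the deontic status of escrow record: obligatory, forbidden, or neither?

Premise 8 is F(¬audit_blueprint), i.e. O(audit_blueprint).
The contrapositive of premise 5 (O(¬wear_ppe → ¬audit_blueprint)) is O(audit_blueprint → wear_ppe), and O(audit_blueprint) is already established, so O(wear_ppe).
Applying K to premise 4 (O(wear_ppe → audit_complaint)) and O(wear_ppe) yields O(audit_complaint).
The contrapositive of premise 9 (O(sanitize_area → ¬audit_complaint)) is O(audit_complaint → ¬sanitize_area), and O(audit_complaint) is already established, so O(¬sanitize_area).
Premise 6 is O(countersign_deed → sanitize_area); contrapositively O(¬sanitize_area → ¬countersign_deed). Since O(¬sanitize_area) holds, K gives O(¬countersign_deed).
Applying K to premise 1 (O(¬countersign_deed → ¬review_credential)) and O(¬countersign_deed) yields O(¬review_credential).
Premise 7 is O(¬escrow_record → review_credential); contrapositively O(¬review_credential → escrow_record). Since O(¬review_credential) holds, K gives O(escrow_record).
Premises 2, 3, 10, 11, 12 do not contribute to this derivation.
Hence escrow_record is obligatory.

Obligatory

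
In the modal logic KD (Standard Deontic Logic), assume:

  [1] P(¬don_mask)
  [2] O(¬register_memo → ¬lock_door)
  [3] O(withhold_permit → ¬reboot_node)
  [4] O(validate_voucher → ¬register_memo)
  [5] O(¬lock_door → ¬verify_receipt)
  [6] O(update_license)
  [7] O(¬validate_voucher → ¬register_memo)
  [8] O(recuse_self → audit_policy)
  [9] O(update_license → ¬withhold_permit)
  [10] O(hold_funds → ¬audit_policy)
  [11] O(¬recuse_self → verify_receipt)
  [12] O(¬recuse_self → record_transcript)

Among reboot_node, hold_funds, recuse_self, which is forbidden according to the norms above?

hold_funds

By case analysis on ¬validate_voucher: premise 7 gives O(¬validate_voucher → ¬register_memo) and premise 4 gives O(validate_voucher → ¬register_memo), so O(¬register_memo) either way.
Applying K to premise 2 (O(¬register_memo → ¬lock_door)) and O(¬register_memo) yields O(¬lock_door).
With premise 5, O(¬lock_door → ¬verify_receipt), the K-axiom yields O(¬verify_receipt).
Premise 11, O(¬recuse_self → verify_receipt), contraposes to O(¬verify_receipt → recuse_self); with O(¬verify_receipt) we get O(recuse_self).
From O(recuse_self) and premise 8, O(recuse_self → audit_policy), we obtain O(audit_policy).
Premise 10, O(hold_funds → ¬audit_policy), contraposes to O(audit_policy → ¬hold_funds); with O(audit_policy) we get O(¬hold_funds).
So O(¬hold_funds) holds, i.e. hold_funds is forbidden. None of the other listed options is forbidden under the premises.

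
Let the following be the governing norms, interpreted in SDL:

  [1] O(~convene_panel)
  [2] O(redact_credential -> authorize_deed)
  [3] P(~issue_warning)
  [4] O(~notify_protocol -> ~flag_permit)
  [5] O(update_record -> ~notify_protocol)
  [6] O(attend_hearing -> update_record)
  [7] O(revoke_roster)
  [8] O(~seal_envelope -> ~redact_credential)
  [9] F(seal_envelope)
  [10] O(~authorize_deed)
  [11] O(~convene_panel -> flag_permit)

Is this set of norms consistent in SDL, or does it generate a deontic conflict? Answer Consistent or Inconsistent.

Premise 2 is O(redact_credential -> authorize_deed), but O(redact_credential) is not derivable from the premises, so it does not yield O(authorize_deed).
So O(authorize_deed) is not derivable, and the apparent clash with O(~authorize_deed) does not arise.
A world satisfying every obligation exists (e.g. attend_hearing=false, authorize_deed=false, convene_panel=false, flag_permit=true, issue_warning=false, notify_protocol=true, redact_credential=false, revoke_roster=true, seal_envelope=false, update_record=false); no atom is both obligatory and forbidden, so the set is consistent.

Consistent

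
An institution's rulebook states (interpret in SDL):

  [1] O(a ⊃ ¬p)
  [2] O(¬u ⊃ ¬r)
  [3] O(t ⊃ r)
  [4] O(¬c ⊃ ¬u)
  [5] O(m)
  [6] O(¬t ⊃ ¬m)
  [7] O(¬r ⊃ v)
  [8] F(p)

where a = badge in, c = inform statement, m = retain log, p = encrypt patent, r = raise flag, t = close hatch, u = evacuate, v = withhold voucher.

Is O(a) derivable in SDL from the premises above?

Premise 1 is O(a ⊃ ¬p); even if O(¬p) held, inferring O(a) would be affirming the consequent — invalid.
No other premise forces O(a). An ideal world satisfying every premise can still have a false, so O(a) is not derivable.

No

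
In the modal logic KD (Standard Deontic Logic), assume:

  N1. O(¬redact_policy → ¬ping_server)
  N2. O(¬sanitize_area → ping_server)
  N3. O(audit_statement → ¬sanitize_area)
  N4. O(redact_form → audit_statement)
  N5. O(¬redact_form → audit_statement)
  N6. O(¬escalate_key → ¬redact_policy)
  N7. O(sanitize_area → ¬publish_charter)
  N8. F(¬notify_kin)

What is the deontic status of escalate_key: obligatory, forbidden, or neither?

Obligatory

By case analysis on redact_form: premise 4 gives O(redact_form → audit_statement) and premise 5 gives O(¬redact_form → audit_statement), so O(audit_statement) either way.
From O(audit_statement) and premise 3, O(audit_statement → ¬sanitize_area), we obtain O(¬sanitize_area).
From O(¬sanitize_area) and premise 2, O(¬sanitize_area → ping_server), we obtain O(ping_server).
Premise 1 is O(¬redact_policy → ¬ping_server); contrapositively O(ping_server → redact_policy). Since O(ping_server) holds, K gives O(redact_policy).
Premise 6, O(¬escalate_key → ¬redact_policy), contraposes to O(redact_policy → escalate_key); with O(redact_policy) we get O(escalate_key).
Premises 7, 8 do not contribute to this derivation.
Hence escalate_key is obligatory.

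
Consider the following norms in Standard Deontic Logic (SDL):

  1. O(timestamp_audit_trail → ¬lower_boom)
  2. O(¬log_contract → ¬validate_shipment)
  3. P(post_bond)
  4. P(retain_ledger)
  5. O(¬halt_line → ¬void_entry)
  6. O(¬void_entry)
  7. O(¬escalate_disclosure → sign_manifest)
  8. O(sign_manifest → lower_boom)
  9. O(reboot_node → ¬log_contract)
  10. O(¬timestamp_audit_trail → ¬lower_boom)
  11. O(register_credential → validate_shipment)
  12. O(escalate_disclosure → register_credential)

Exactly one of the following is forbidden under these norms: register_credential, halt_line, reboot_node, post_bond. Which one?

reboot_node

Premises 1 and 10 cover both cases: O(timestamp_audit_trail → ¬lower_boom) and O(¬timestamp_audit_trail → ¬lower_boom). Since timestamp_audit_trail ∨ ¬timestamp_audit_trail is a tautology, O(¬lower_boom) follows.
Premise 8, O(sign_manifest → lower_boom), contraposes to O(¬lower_boom → ¬sign_manifest); with O(¬lower_boom) we get O(¬sign_manifest).
The contrapositive of premise 7 (O(¬escalate_disclosure → sign_manifest)) is O(¬sign_manifest → escalate_disclosure), and O(¬sign_manifest) is already established, so O(escalate_disclosure).
With premise 12, O(escalate_disclosure → register_credential), the K-axiom yields O(register_credential).
From O(register_credential) and premise 11, O(register_credential → validate_shipment), we obtain O(validate_shipment).
Premise 2 is O(¬log_contract → ¬validate_shipment); contrapositively O(validate_shipment → log_contract). Since O(validate_shipment) holds, K gives O(log_contract).
Premise 9 is O(reboot_node → ¬log_contract); contrapositively O(log_contract → ¬reboot_node). Since O(log_contract) holds, K gives O(¬reboot_node).
So O(¬reboot_node) holds, i.e. reboot_node is forbidden. None of the other listed options is forbidden under the premises.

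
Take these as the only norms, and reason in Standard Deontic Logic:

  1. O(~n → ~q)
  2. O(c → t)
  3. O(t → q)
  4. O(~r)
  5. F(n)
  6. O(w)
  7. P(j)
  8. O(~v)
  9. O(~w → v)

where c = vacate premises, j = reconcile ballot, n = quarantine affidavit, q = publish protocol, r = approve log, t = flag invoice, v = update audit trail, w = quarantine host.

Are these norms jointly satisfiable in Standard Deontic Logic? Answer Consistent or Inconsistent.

Consistent

Premise 9 is O(~w → v), but O(~w) is not derivable from the premises, so it does not yield O(v).
So O(v) is not derivable, and the apparent clash with O(~v) does not arise.
A world satisfying every obligation exists (e.g. c=false, j=false, n=false, q=false, r=false, t=false, v=false, w=true); no atom is both obligatory and forbidden, so the set is consistent.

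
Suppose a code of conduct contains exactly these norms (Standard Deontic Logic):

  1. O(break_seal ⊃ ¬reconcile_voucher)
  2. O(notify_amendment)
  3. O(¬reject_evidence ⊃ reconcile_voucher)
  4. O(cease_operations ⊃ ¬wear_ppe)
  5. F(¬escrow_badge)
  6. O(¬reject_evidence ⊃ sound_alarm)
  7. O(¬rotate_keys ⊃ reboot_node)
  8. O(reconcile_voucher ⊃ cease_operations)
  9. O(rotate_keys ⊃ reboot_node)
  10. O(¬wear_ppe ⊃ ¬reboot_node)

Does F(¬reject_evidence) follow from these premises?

Yes

By case analysis on rotate_keys: premise 9 gives O(rotate_keys ⊃ reboot_node) and premise 7 gives O(¬rotate_keys ⊃ reboot_node), so O(reboot_node) either way.
Premise 10, O(¬wear_ppe ⊃ ¬reboot_node), contraposes to O(reboot_node ⊃ wear_ppe); with O(reboot_node) we get O(wear_ppe).
The contrapositive of premise 4 (O(cease_operations ⊃ ¬wear_ppe)) is O(wear_ppe ⊃ ¬cease_operations), and O(wear_ppe) is already established, so O(¬cease_operations).
The contrapositive of premise 8 (O(reconcile_voucher ⊃ cease_operations)) is O(¬cease_operations ⊃ ¬reconcile_voucher), and O(¬cease_operations) is already established, so O(¬reconcile_voucher).
Premise 3 is O(¬reject_evidence ⊃ reconcile_voucher); contrapositively O(¬reconcile_voucher ⊃ reject_evidence). Since O(¬reconcile_voucher) holds, K gives O(reject_evidence).
Premises 1, 2, 5, 6 do not contribute to this derivation.
So O(reject_evidence) holds, i.e. F(¬reject_evidence). The claim follows.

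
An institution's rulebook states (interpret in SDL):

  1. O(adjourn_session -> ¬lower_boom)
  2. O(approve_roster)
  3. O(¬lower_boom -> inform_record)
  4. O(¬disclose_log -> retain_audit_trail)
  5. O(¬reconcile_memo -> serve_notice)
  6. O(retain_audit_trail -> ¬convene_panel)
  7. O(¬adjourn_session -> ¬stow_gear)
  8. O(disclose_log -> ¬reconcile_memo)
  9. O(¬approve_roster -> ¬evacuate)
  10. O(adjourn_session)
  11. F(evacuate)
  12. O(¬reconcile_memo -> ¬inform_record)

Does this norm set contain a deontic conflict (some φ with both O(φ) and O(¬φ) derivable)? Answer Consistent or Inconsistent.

Consistent

Premise 9 is O(¬approve_roster -> ¬evacuate); even if O(¬evacuate) held, inferring O(¬approve_roster) would be affirming the consequent — invalid.
So O(¬approve_roster) is not derivable, and the apparent clash with O(approve_roster) does not arise.
A world satisfying every obligation exists (e.g. adjourn_session=true, approve_roster=true, convene_panel=false, disclose_log=false, evacuate=false, inform_record=true, lower_boom=false, reconcile_memo=true, retain_audit_trail=true, serve_notice=false, stow_gear=false); no atom is both obligatory and forbidden, so the set is consistent.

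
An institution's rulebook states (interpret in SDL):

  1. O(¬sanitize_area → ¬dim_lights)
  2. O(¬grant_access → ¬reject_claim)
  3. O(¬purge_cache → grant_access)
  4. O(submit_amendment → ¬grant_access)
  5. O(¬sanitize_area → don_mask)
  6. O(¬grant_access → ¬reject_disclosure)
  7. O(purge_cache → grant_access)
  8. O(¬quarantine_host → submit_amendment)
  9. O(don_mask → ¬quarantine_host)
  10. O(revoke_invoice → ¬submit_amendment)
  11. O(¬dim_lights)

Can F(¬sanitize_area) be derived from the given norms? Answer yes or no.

Premises 3 and 7 are O(¬purge_cache → grant_access) and O(purge_cache → grant_access); every ideal world satisfies ¬purge_cache or purge_cache, so in either case grant_access holds — hence O(grant_access).
The contrapositive of premise 4 (O(submit_amendment → ¬grant_access)) is O(grant_access → ¬submit_amendment), and O(grant_access) is already established, so O(¬submit_amendment).
Premise 8 is O(¬quarantine_host → submit_amendment); contrapositively O(¬submit_amendment → quarantine_host). Since O(¬submit_amendment) holds, K gives O(quarantine_host).
Premise 9 is O(don_mask → ¬quarantine_host); contrapositively O(quarantine_host → ¬don_mask). Since O(quarantine_host) holds, K gives O(¬don_mask).
Premise 5, O(¬sanitize_area → don_mask), contraposes to O(¬don_mask → sanitize_area); with O(¬don_mask) we get O(sanitize_area).
Premises 1, 2, 6, 10, 11 do not contribute to this derivation.
So O(sanitize_area) holds, i.e. F(¬sanitize_area). The claim follows.

Yes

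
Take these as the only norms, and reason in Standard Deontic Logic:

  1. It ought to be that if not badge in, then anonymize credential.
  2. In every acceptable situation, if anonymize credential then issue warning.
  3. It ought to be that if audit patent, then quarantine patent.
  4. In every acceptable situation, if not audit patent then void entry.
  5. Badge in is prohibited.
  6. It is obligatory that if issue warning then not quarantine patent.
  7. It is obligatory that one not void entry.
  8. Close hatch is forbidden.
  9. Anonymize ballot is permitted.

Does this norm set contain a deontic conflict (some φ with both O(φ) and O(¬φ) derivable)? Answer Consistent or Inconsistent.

From premise 7 we have O(¬void_entry).
Premise 4 is O(¬audit_patent → void_entry); contrapositively O(¬void_entry → audit_patent). Since O(¬void_entry) holds, K gives O(audit_patent).
With premise 3, O(audit_patent → quarantine_patent), the K-axiom yields O(quarantine_patent).
Premise 6, O(issue_warning → ¬quarantine_patent), contraposes to O(quarantine_patent → ¬issue_warning); with O(quarantine_patent) we get O(¬issue_warning).
Premise 2 is O(anonymize_credential → issue_warning); contrapositively O(¬issue_warning → ¬anonymize_credential). Since O(¬issue_warning) holds, K gives O(¬anonymize_credential).
Premise 1 is O(¬badge_in → anonymize_credential); contrapositively O(¬anonymize_credential → badge_in). Since O(¬anonymize_credential) holds, K gives O(badge_in).
Yet premise 5 is F(badge_in), i.e. O(¬badge_in).
We now have both O(badge_in) and O(¬badge_in) — badge_in is simultaneously obligatory and forbidden, violating the D-axiom.

Inconsistent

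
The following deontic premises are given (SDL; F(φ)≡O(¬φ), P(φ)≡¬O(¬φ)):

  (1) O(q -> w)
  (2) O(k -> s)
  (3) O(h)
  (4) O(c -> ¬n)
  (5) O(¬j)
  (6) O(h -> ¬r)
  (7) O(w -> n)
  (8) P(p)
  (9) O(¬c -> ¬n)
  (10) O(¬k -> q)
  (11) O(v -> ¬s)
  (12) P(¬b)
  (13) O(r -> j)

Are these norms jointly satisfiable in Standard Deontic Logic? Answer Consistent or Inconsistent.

Premise 13 is O(r -> j), but O(r) is not derivable from the premises, so it does not yield O(j).
So O(j) is not derivable, and the apparent clash with O(¬j) does not arise.
A world satisfying every obligation exists (e.g. b=false, c=false, h=true, j=false, k=true, n=false, p=false, q=false, r=false, s=true, v=false, w=false); no atom is both obligatory and forbidden, so the set is consistent.

Consistent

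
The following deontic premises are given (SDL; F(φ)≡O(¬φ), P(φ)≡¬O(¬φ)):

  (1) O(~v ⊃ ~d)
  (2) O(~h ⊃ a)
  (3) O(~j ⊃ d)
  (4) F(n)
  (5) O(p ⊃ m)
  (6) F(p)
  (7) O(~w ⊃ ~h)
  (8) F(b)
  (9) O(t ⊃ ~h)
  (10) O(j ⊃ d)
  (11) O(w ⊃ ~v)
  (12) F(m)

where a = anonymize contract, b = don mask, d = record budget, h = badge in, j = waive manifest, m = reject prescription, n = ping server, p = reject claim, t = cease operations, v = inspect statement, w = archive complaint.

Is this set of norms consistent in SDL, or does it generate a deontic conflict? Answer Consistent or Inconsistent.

Consistent

Premise 5 is O(p ⊃ m), but O(p) is not derivable from the premises, so it does not yield O(m).
So O(m) is not derivable, and the apparent clash with O(~m) does not arise.
A world satisfying every obligation exists (e.g. a=true, b=false, d=true, h=false, j=false, m=false, n=false, p=false, t=false, v=true, w=false); no atom is both obligatory and forbidden, so the set is consistent.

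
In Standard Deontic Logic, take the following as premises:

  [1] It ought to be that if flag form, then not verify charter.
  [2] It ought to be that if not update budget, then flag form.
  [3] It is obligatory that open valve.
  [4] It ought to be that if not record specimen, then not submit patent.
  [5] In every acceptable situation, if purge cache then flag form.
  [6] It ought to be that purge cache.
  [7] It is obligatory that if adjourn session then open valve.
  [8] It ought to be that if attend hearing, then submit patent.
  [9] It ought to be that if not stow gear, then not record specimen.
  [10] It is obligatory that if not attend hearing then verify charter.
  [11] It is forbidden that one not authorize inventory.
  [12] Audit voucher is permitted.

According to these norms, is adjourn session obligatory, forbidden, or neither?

Premise 7 is O(adjourn_session → open_valve); even if O(open_valve) held, inferring O(adjourn_session) would be affirming the consequent — invalid.
No premise or chain of K-axiom applications forces O(adjourn_session), and none forces O(¬adjourn_session). So adjourn_session is neither obligatory nor forbidden under these norms.

Neither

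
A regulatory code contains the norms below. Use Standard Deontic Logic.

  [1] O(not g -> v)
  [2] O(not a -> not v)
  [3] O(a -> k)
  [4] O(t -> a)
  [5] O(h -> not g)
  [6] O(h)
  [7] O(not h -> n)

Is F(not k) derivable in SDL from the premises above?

Yes

Premise 6 states O(h) outright.
With premise 5, O(h -> not g), the K-axiom yields O(not g).
Applying K to premise 1 (O(not g -> v)) and O(not g) yields O(v).
Premise 2, O(not a -> not v), contraposes to O(v -> a); with O(v) we get O(a).
From O(a) and premise 3, O(a -> k), we obtain O(k).
Premises 4, 7 do not contribute to this derivation.
So O(k) holds, i.e. F(not k). The claim follows.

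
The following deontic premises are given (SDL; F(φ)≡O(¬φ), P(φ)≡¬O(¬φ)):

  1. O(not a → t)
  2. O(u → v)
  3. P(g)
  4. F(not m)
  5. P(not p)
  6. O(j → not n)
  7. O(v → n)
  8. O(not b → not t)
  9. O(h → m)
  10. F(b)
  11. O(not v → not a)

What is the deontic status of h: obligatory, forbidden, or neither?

Neither

Premise 9 is O(h → m); even if O(m) held, inferring O(h) would be affirming the consequent — invalid.
No premise or chain of K-axiom applications forces O(h), and none forces O(not h). So h is neither obligatory nor forbidden under these norms.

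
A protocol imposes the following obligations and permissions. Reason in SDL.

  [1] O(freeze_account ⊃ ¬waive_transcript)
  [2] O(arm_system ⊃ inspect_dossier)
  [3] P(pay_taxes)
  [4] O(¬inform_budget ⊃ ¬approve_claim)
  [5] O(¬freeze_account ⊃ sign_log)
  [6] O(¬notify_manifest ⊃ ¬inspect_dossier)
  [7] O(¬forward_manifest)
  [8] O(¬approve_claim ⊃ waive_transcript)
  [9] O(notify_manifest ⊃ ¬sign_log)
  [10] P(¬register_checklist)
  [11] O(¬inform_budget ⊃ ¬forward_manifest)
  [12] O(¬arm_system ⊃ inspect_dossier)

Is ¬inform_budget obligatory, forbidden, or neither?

Forbidden

Premises 2 and 12 cover both cases: O(arm_system ⊃ inspect_dossier) and O(¬arm_system ⊃ inspect_dossier). Since arm_system ∨ ¬arm_system is a tautology, O(inspect_dossier) follows.
Premise 6 is O(¬notify_manifest ⊃ ¬inspect_dossier); contrapositively O(inspect_dossier ⊃ notify_manifest). Since O(inspect_dossier) holds, K gives O(notify_manifest).
Applying K to premise 9 (O(notify_manifest ⊃ ¬sign_log)) and O(notify_manifest) yields O(¬sign_log).
Premise 5 is O(¬freeze_account ⊃ sign_log); contrapositively O(¬sign_log ⊃ freeze_account). Since O(¬sign_log) holds, K gives O(freeze_account).
Applying K to premise 1 (O(freeze_account ⊃ ¬waive_transcript)) and O(freeze_account) yields O(¬waive_transcript).
Premise 8, O(¬approve_claim ⊃ waive_transcript), contraposes to O(¬waive_transcript ⊃ approve_claim); with O(¬waive_transcript) we get O(approve_claim).
Premise 4, O(¬inform_budget ⊃ ¬approve_claim), contraposes to O(approve_claim ⊃ inform_budget); with O(approve_claim) we get O(inform_budget).
Premises 3, 7, 10, 11 do not contribute to this derivation.
Thus O(inform_budget), which is F(¬inform_budget): ¬inform_budget is forbidden.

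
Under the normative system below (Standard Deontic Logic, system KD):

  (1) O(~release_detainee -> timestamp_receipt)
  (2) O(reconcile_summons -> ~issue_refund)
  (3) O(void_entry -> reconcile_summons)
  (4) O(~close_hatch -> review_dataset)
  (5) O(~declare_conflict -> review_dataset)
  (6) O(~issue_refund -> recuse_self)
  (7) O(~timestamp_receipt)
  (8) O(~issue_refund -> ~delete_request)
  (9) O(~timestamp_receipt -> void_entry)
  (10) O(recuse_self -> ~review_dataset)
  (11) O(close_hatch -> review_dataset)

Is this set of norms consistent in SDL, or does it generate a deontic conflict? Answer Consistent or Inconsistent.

Premises 4 and 11 are O(~close_hatch -> review_dataset) and O(close_hatch -> review_dataset); every ideal world satisfies ~close_hatch or close_hatch, so in either case review_dataset holds — hence O(review_dataset).
Premise 10, O(recuse_self -> ~review_dataset), contraposes to O(review_dataset -> ~recuse_self); with O(review_dataset) we get O(~recuse_self).
The contrapositive of premise 6 (O(~issue_refund -> recuse_self)) is O(~recuse_self -> issue_refund), and O(~recuse_self) is already established, so O(issue_refund).
Premise 2 is O(reconcile_summons -> ~issue_refund); contrapositively O(issue_refund -> ~reconcile_summons). Since O(issue_refund) holds, K gives O(~reconcile_summons).
Premise 3 is O(void_entry -> reconcile_summons); contrapositively O(~reconcile_summons -> ~void_entry). Since O(~reconcile_summons) holds, K gives O(~void_entry).
Premise 9, O(~timestamp_receipt -> void_entry), contraposes to O(~void_entry -> timestamp_receipt); with O(~void_entry) we get O(timestamp_receipt).
Yet premise 7 states O(~timestamp_receipt).
We now have both O(timestamp_receipt) and O(~timestamp_receipt) — timestamp_receipt is simultaneously obligatory and forbidden, violating the D-axiom.

Inconsistent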